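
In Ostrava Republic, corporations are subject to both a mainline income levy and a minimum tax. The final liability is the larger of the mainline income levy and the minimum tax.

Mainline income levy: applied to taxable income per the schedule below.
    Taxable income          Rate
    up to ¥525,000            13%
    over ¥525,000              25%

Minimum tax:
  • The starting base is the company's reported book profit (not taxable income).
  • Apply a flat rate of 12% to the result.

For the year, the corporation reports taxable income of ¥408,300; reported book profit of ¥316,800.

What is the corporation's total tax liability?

Mainline income levy:
  ¥408,300 × 13% = ¥53,079

Minimum tax:
  Base (reported book profit): ¥316,800
  ¥316,800 × 12% = ¥38,016

¥53,079 > ¥38,016, so the mainline income levy governs.

¥53,079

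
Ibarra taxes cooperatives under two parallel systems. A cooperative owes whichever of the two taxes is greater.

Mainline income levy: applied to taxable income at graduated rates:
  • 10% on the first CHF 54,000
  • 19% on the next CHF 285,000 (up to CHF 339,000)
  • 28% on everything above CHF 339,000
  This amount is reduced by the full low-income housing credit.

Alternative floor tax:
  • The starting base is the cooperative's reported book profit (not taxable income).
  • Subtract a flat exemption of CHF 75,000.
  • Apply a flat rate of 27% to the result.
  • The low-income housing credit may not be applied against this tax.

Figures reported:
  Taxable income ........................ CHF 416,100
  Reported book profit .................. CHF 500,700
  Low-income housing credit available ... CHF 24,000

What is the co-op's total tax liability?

CHF 114,939

Alternative floor tax:
  Base (reported book profit): CHF 500,700
  Less exemption CHF 75,000 → base CHF 425,700
  CHF 425,700 × 27% = CHF 114,939

Mainline income levy:
  CHF 54,000 × 10% = CHF 5,400
  CHF 285,000 × 19% = CHF 54,150
  CHF 77,100 × 28% = CHF 21,588
  → CHF 81,138
  Less low-income housing credit CHF 24,000 → CHF 57,138

CHF 114,939 > CHF 57,138, so the alternative floor tax is the binding amount.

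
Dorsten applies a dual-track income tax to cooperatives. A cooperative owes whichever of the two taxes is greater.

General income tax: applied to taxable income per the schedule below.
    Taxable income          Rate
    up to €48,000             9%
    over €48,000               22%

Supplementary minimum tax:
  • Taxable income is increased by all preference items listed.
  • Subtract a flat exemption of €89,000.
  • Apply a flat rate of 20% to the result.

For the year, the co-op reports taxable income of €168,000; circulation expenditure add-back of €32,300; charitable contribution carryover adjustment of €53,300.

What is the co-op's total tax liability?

€32,920

General income tax:
  €48,000 × 9% = €4,320
  €120,000 × 22% = €26,400
  → €30,720

Supplementary minimum tax:
  Adjusted income: €168,000 + €32,300 + €53,300 = €253,600
  Less exemption €89,000 → base €164,600
  €164,600 × 20% = €32,920

€32,920 > €30,720, so the supplementary minimum tax is the binding amount.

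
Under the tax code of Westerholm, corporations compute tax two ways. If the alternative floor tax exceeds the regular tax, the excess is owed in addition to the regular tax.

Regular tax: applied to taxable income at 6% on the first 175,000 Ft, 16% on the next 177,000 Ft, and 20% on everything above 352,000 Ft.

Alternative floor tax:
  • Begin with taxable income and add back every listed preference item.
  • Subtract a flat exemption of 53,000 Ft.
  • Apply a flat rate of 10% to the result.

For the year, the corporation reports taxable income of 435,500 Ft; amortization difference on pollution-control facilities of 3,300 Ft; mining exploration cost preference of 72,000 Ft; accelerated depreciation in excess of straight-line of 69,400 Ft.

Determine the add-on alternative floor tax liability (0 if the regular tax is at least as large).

0 Ft

Regular tax:
  175,000 Ft × 6% = 10,500 Ft
  177,000 Ft × 16% = 28,320 Ft
  83,500 Ft × 20% = 16,700 Ft
  → 55,520 Ft

Alternative floor tax:
  Adjusted income: 435,500 Ft + 3,300 Ft + 72,000 Ft + 69,400 Ft = 580,200 Ft
  Less exemption 53,000 Ft → base 527,200 Ft
  527,200 Ft × 10% = 52,720 Ft

52,720 Ft ≤ 55,520 Ft, so no add-on is due.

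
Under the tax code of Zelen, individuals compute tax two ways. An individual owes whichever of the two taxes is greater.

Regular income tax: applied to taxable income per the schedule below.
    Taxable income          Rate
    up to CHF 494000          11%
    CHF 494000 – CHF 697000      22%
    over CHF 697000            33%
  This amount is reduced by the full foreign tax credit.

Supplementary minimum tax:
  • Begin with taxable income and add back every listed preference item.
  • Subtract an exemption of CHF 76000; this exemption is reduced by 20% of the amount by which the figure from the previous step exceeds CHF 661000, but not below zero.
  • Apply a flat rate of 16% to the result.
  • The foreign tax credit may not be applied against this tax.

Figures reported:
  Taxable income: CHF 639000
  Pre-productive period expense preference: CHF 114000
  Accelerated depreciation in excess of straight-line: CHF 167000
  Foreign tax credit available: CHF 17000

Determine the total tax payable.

CHF 143328

Supplementary minimum tax:
  Adjusted income: CHF 639000 + CHF 114000 + CHF 167000 = CHF 920000
  Exemption: CHF 76000 − 20% × (CHF 920000 − CHF 661000) = CHF 76000 − CHF 51800 = CHF 24200
  Base: CHF 920000 − CHF 24200 = CHF 895800
  CHF 895800 × 16% = CHF 143328

Regular income tax:
  CHF 494000 × 11% = CHF 54340
  CHF 145000 × 22% = CHF 31900
  → CHF 86240
  Less foreign tax credit CHF 17000 → CHF 69240

CHF 143328 > CHF 69240, so the supplementary minimum tax is the binding amount.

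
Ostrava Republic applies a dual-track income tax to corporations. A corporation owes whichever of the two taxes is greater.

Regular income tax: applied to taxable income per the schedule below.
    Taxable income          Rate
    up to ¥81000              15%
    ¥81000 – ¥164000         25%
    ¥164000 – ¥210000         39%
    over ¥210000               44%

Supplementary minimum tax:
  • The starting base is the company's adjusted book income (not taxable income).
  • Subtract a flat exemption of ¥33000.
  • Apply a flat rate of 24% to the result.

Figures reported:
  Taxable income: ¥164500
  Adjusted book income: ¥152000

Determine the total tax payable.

¥33095

Regular income tax:
  ¥81000 × 15% = ¥12150
  ¥83000 × 25% = ¥20750
  ¥500 × 39% = ¥195
  → ¥33095

Supplementary minimum tax:
  Base (adjusted book income): ¥152000
  Less exemption ¥33000 → base ¥119000
  ¥119000 × 24% = ¥28560

¥33095 > ¥28560, so the regular income tax governs.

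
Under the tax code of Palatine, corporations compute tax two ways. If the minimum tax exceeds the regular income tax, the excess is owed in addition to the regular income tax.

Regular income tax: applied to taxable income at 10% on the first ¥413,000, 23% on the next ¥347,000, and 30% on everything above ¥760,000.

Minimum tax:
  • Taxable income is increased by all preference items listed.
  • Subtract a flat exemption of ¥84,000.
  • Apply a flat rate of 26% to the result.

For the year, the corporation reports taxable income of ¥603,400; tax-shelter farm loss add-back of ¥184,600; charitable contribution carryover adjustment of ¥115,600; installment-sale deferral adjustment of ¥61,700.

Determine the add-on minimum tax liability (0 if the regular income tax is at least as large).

Minimum tax:
  Adjusted income: ¥603,400 + ¥184,600 + ¥115,600 + ¥61,700 = ¥965,300
  Less exemption ¥84,000 → base ¥881,300
  ¥881,300 × 26% = ¥229,138

Regular income tax:
  ¥413,000 × 10% = ¥41,300
  ¥190,400 × 23% = ¥43,792
  → ¥85,092

Excess of minimum tax over regular income tax: ¥229,138 − ¥85,092 = ¥144,046.

¥144,046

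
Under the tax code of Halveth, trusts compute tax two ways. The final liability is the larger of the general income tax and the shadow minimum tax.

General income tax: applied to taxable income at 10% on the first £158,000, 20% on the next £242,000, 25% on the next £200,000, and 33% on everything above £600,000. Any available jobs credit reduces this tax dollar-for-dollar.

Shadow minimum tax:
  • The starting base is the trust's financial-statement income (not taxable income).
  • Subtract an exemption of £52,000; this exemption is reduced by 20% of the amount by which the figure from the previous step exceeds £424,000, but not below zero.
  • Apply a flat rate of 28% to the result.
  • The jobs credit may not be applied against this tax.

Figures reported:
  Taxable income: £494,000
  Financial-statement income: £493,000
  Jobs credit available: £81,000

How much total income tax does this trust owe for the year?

General income tax:
  £158,000 × 10% = £15,800
  £242,000 × 20% = £48,400
  £94,000 × 25% = £23,500
  → £87,700
  Less jobs credit £81,000 → £6,700

Shadow minimum tax:
  Base (financial-statement income): £493,000
  Exemption: £52,000 − 20% × (£493,000 − £424,000) = £52,000 − £13,800 = £38,200
  Base: £493,000 − £38,200 = £454,800
  £454,800 × 28% = £127,344

£127,344 > £6,700, so the shadow minimum tax is the binding amount.

£127,344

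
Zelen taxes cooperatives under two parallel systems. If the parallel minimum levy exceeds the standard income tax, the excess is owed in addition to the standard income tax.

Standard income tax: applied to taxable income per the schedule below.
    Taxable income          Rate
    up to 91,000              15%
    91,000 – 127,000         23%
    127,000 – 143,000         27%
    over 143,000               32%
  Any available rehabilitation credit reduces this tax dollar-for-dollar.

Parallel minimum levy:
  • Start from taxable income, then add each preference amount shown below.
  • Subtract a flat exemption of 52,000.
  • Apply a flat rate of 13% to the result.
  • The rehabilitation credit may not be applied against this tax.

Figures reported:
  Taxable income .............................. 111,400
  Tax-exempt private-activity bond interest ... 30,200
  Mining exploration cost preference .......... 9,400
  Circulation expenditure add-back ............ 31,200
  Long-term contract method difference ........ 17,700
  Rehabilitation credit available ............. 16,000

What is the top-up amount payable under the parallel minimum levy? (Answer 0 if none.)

16,885

Parallel minimum levy:
  Adjusted income: 111,400 + 30,200 + 9,400 + 31,200 + 17,700 = 199,900
  Less exemption 52,000 → base 147,900
  147,900 × 13% = 19,227

Standard income tax:
  91,000 × 15% = 13,650
  20,400 × 23% = 4,692
  → 18,342
  Less rehabilitation credit 16,000 → 2,342

Excess of parallel minimum levy over standard income tax: 19,227 − 2,342 = 16,885.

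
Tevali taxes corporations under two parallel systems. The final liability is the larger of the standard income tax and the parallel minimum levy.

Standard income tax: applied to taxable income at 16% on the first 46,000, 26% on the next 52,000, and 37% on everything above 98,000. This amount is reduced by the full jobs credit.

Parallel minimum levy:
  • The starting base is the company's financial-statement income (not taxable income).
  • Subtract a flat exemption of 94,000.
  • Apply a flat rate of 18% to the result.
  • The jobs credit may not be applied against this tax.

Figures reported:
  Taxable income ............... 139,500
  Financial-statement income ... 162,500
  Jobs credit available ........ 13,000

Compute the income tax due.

23,235

Standard income tax:
  46,000 × 16% = 7,360
  52,000 × 26% = 13,520
  41,500 × 37% = 15,355
  → 36,235
  Less jobs credit 13,000 → 23,235

Parallel minimum levy:
  Base (financial-statement income): 162,500
  Less exemption 94,000 → base 68,500
  68,500 × 18% = 12,330

23,235 > 12,330, so the standard income tax governs.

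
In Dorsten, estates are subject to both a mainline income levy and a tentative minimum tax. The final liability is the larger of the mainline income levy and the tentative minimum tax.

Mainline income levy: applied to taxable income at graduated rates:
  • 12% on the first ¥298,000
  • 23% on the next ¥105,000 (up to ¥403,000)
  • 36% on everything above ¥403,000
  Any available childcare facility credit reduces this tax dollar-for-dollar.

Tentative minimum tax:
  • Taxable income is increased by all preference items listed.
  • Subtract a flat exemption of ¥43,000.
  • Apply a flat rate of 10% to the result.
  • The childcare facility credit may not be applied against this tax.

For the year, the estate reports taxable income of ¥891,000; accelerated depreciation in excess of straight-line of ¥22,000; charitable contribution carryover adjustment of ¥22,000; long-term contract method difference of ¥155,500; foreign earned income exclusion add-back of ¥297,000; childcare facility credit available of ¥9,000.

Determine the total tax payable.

¥226,590

Mainline income levy:
  ¥298,000 × 12% = ¥35,760
  ¥105,000 × 23% = ¥24,150
  ¥488,000 × 36% = ¥175,680
  → ¥235,590
  Less childcare facility credit ¥9,000 → ¥226,590

Tentative minimum tax:
  Adjusted income: ¥891,000 + ¥22,000 + ¥22,000 + ¥155,500 + ¥297,000 = ¥1,387,500
  Less exemption ¥43,000 → base ¥1,344,500
  ¥1,344,500 × 10% = ¥134,450

¥226,590 > ¥134,450, so the mainline income levy governs.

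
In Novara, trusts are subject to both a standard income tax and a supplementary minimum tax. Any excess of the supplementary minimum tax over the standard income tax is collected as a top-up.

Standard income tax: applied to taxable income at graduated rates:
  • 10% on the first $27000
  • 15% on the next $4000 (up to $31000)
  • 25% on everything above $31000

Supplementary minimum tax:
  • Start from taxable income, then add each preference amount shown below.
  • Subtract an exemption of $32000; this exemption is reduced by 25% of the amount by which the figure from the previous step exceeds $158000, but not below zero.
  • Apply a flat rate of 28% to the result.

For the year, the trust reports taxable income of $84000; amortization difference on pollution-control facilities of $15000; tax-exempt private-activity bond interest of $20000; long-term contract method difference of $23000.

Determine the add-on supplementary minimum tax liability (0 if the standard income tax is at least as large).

Supplementary minimum tax:
  Adjusted income: $84000 + $15000 + $20000 + $23000 = $142000
  Exemption: $142000 ≤ $158000, so full $32000 applies
  Base: $142000 − $32000 = $110000
  $110000 × 28% = $30800

Standard income tax:
  $27000 × 10% = $2700
  $4000 × 15% = $600
  $53000 × 25% = $13250
  → $16550

Excess of supplementary minimum tax over standard income tax: $30800 − $16550 = $14250.

$14250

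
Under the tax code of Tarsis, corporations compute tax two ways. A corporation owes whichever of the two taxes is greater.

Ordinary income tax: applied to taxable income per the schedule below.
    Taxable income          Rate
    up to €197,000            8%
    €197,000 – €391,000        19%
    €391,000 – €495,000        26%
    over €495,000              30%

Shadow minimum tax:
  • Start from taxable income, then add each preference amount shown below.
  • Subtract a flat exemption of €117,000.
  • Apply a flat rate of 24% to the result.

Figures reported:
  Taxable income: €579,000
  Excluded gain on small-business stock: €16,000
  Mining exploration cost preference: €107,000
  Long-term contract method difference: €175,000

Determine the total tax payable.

€182,400

Ordinary income tax:
  €197,000 × 8% = €15,760
  €194,000 × 19% = €36,860
  €104,000 × 26% = €27,040
  €84,000 × 30% = €25,200
  → €104,860

Shadow minimum tax:
  Adjusted income: €579,000 + €16,000 + €107,000 + €175,000 = €877,000
  Less exemption €117,000 → base €760,000
  €760,000 × 24% = €182,400

€182,400 > €104,860, so the shadow minimum tax is the binding amount.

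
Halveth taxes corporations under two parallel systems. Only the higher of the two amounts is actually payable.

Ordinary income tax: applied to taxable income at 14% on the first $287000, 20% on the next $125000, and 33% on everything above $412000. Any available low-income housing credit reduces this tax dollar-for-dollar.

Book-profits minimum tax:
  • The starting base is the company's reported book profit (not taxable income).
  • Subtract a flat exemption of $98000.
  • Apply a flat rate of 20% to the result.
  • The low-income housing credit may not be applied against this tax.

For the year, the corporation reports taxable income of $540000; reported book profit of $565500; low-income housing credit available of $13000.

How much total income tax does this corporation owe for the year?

Book-profits minimum tax:
  Base (reported book profit): $565500
  Less exemption $98000 → base $467500
  $467500 × 20% = $93500

Ordinary income tax:
  $287000 × 14% = $40180
  $125000 × 20% = $25000
  $128000 × 33% = $42240
  → $107420
  Less low-income housing credit $13000 → $94420

$94420 > $93500, so the ordinary income tax governs.

$94420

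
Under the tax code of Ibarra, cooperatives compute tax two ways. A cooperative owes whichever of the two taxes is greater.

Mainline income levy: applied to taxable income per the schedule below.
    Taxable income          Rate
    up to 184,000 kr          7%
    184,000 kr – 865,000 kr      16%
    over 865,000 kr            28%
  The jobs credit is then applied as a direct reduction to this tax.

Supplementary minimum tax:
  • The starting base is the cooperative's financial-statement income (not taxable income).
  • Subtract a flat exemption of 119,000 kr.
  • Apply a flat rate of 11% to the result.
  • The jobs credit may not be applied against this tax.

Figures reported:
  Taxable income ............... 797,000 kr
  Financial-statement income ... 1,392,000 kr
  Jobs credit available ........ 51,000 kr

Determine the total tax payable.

Mainline income levy:
  184,000 kr × 7% = 12,880 kr
  613,000 kr × 16% = 98,080 kr
  → 110,960 kr
  Less jobs credit 51,000 kr → 59,960 kr

Supplementary minimum tax:
  Base (financial-statement income): 1,392,000 kr
  Less exemption 119,000 kr → base 1,273,000 kr
  1,273,000 kr × 11% = 140,030 kr

140,030 kr > 59,960 kr, so the supplementary minimum tax is the binding amount.

140,030 kr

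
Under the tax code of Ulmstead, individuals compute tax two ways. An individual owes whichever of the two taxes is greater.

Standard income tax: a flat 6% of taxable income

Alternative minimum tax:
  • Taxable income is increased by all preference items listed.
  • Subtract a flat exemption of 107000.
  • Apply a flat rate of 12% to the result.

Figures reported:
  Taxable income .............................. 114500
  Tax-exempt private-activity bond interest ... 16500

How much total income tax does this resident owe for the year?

Alternative minimum tax:
  Adjusted income: 114500 + 16500 = 131000
  Less exemption 107000 → base 24000
  24000 × 12% = 2880

Standard income tax:
  114500 × 6% = 6870

6870 > 2880, so the standard income tax governs.

6870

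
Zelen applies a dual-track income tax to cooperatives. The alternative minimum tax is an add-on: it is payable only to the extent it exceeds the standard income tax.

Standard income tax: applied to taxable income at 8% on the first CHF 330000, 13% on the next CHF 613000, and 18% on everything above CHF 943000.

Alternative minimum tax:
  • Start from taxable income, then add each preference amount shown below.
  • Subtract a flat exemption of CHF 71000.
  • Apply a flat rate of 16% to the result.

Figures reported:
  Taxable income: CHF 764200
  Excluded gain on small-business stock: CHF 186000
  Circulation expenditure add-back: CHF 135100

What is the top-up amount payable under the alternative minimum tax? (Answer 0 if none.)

CHF 79442

Standard income tax:
  CHF 330000 × 8% = CHF 26400
  CHF 434200 × 13% = CHF 56446
  → CHF 82846

Alternative minimum tax:
  Adjusted income: CHF 764200 + CHF 186000 + CHF 135100 = CHF 1085300
  Less exemption CHF 71000 → base CHF 1014300
  CHF 1014300 × 16% = CHF 162288

Excess of alternative minimum tax over standard income tax: CHF 162288 − CHF 82846 = CHF 79442.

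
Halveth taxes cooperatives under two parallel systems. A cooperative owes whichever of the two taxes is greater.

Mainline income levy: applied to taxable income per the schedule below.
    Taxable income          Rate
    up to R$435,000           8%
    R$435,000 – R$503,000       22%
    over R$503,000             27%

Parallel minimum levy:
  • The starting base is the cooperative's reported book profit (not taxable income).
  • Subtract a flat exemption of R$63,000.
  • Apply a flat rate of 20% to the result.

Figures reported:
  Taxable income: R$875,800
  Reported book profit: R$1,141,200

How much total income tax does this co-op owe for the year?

R$215,640

Parallel minimum levy:
  Base (reported book profit): R$1,141,200
  Less exemption R$63,000 → base R$1,078,200
  R$1,078,200 × 20% = R$215,640

Mainline income levy:
  R$435,000 × 8% = R$34,800
  R$68,000 × 22% = R$14,960
  R$372,800 × 27% = R$100,656
  → R$150,416

R$215,640 > R$150,416, so the parallel minimum levy is the binding amount.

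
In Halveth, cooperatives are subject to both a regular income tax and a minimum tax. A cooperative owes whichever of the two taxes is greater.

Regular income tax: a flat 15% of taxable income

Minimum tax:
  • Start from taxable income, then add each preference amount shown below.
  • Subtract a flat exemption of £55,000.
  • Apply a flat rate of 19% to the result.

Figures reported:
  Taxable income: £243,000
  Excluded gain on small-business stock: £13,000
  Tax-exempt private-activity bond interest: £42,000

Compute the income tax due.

£46,170

Regular income tax:
  £243,000 × 15% = £36,450

Minimum tax:
  Adjusted income: £243,000 + £13,000 + £42,000 = £298,000
  Less exemption £55,000 → base £243,000
  £243,000 × 19% = £46,170

£46,170 > £36,450, so the minimum tax is the binding amount.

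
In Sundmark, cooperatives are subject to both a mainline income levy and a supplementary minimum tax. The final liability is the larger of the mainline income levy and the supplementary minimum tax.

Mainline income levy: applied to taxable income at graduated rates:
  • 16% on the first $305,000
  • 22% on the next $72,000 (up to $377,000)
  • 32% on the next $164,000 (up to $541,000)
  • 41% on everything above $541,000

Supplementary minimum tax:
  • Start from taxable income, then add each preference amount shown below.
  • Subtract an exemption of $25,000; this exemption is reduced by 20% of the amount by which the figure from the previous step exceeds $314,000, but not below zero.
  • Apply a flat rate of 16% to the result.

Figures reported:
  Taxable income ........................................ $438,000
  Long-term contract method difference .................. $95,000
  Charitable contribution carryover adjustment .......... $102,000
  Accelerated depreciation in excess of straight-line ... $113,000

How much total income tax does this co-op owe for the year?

$119,680

Mainline income levy:
  $305,000 × 16% = $48,800
  $72,000 × 22% = $15,840
  $61,000 × 32% = $19,520
  → $84,160

Supplementary minimum tax:
  Adjusted income: $438,000 + $95,000 + $102,000 + $113,000 = $748,000
  Exemption: 20% × ($748,000 − $314,000) = $86,800 ≥ $25,000, so the exemption is fully phased out
  Base: $748,000 − $0 = $748,000
  $748,000 × 16% = $119,680

$119,680 > $84,160, so the supplementary minimum tax is the binding amount.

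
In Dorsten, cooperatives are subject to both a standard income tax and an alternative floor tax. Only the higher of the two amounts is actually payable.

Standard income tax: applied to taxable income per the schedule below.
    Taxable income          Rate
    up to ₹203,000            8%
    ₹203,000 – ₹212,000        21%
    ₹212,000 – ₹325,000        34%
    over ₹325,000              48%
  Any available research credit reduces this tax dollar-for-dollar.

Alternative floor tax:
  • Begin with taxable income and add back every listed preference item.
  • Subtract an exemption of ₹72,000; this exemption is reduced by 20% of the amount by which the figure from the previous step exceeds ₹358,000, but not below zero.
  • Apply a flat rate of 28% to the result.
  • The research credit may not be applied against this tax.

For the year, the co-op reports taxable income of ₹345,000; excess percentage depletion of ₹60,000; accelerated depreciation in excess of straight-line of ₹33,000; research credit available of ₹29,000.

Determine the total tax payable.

₹106,960

Alternative floor tax:
  Adjusted income: ₹345,000 + ₹60,000 + ₹33,000 = ₹438,000
  Exemption: ₹72,000 − 20% × (₹438,000 − ₹358,000) = ₹72,000 − ₹16,000 = ₹56,000
  Base: ₹438,000 − ₹56,000 = ₹382,000
  ₹382,000 × 28% = ₹106,960

Standard income tax:
  ₹203,000 × 8% = ₹16,240
  ₹9,000 × 21% = ₹1,890
  ₹113,000 × 34% = ₹38,420
  ₹20,000 × 48% = ₹9,600
  → ₹66,150
  Less research credit ₹29,000 → ₹37,150

₹106,960 > ₹37,150, so the alternative floor tax is the binding amount.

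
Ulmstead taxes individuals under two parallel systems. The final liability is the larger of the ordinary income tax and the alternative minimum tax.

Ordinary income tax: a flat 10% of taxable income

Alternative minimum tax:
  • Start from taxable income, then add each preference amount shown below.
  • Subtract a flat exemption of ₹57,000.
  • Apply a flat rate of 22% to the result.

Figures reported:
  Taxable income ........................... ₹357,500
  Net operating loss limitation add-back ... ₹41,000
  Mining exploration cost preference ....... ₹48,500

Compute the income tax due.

Ordinary income tax:
  ₹357,500 × 10% = ₹35,750

Alternative minimum tax:
  Adjusted income: ₹357,500 + ₹41,000 + ₹48,500 = ₹447,000
  Less exemption ₹57,000 → base ₹390,000
  ₹390,000 × 22% = ₹85,800

₹85,800 > ₹35,750, so the alternative minimum tax is the binding amount.

₹85,800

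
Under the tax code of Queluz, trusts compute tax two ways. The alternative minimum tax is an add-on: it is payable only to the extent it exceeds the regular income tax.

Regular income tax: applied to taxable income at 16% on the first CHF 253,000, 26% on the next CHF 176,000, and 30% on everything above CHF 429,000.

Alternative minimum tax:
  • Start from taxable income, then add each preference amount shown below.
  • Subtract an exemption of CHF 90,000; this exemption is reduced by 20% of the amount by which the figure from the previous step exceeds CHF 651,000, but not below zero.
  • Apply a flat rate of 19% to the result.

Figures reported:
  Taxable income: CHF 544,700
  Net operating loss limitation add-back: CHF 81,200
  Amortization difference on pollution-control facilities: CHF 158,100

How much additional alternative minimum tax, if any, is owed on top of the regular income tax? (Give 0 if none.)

CHF 15,964

Alternative minimum tax:
  Adjusted income: CHF 544,700 + CHF 81,200 + CHF 158,100 = CHF 784,000
  Exemption: CHF 90,000 − 20% × (CHF 784,000 − CHF 651,000) = CHF 90,000 − CHF 26,600 = CHF 63,400
  Base: CHF 784,000 − CHF 63,400 = CHF 720,600
  CHF 720,600 × 19% = CHF 136,914

Regular income tax:
  CHF 253,000 × 16% = CHF 40,480
  CHF 176,000 × 26% = CHF 45,760
  CHF 115,700 × 30% = CHF 34,710
  → CHF 120,950

Excess of alternative minimum tax over regular income tax: CHF 136,914 − CHF 120,950 = CHF 15,964.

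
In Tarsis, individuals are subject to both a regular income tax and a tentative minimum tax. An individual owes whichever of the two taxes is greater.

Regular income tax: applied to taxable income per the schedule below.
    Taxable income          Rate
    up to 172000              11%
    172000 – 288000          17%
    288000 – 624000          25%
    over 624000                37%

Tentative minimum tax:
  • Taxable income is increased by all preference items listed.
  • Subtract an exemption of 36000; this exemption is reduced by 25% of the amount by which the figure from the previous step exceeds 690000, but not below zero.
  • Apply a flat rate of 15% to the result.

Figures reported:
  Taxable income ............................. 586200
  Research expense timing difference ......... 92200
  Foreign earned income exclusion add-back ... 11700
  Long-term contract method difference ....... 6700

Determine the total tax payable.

Tentative minimum tax:
  Adjusted income: 586200 + 92200 + 11700 + 6700 = 696800
  Exemption: 36000 − 25% × (696800 − 690000) = 36000 − 1700 = 34300
  Base: 696800 − 34300 = 662500
  662500 × 15% = 99375

Regular income tax:
  172000 × 11% = 18920
  116000 × 17% = 19720
  298200 × 25% = 74550
  → 113190

113190 > 99375, so the regular income tax governs.

113190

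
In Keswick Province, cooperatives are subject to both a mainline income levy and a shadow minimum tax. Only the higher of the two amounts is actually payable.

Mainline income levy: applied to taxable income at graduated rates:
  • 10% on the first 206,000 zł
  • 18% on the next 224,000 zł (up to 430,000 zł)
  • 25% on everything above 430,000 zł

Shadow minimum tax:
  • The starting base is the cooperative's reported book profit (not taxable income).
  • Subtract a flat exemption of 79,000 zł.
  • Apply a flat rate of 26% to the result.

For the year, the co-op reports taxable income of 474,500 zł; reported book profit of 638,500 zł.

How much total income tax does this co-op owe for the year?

Shadow minimum tax:
  Base (reported book profit): 638,500 zł
  Less exemption 79,000 zł → base 559,500 zł
  559,500 zł × 26% = 145,470 zł

Mainline income levy:
  206,000 zł × 10% = 20,600 zł
  224,000 zł × 18% = 40,320 zł
  44,500 zł × 25% = 11,125 zł
  → 72,045 zł

145,470 zł > 72,045 zł, so the shadow minimum tax is the binding amount.

145,470 zł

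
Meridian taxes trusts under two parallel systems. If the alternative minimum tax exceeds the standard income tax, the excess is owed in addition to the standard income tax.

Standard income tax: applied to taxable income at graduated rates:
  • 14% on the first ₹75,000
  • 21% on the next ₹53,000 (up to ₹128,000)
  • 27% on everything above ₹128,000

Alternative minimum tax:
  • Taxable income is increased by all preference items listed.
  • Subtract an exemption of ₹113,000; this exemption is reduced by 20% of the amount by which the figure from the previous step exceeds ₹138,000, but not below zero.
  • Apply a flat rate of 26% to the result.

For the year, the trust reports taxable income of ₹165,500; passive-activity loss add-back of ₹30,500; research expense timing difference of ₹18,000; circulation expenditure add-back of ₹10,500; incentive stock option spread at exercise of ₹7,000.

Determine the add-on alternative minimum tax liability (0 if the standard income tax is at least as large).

Alternative minimum tax:
  Adjusted income: ₹165,500 + ₹30,500 + ₹18,000 + ₹10,500 + ₹7,000 = ₹231,500
  Exemption: ₹113,000 − 20% × (₹231,500 − ₹138,000) = ₹113,000 − ₹18,700 = ₹94,300
  Base: ₹231,500 − ₹94,300 = ₹137,200
  ₹137,200 × 26% = ₹35,672

Standard income tax:
  ₹75,000 × 14% = ₹10,500
  ₹53,000 × 21% = ₹11,130
  ₹37,500 × 27% = ₹10,125
  → ₹31,755

Excess of alternative minimum tax over standard income tax: ₹35,672 − ₹31,755 = ₹3,917.

₹3,917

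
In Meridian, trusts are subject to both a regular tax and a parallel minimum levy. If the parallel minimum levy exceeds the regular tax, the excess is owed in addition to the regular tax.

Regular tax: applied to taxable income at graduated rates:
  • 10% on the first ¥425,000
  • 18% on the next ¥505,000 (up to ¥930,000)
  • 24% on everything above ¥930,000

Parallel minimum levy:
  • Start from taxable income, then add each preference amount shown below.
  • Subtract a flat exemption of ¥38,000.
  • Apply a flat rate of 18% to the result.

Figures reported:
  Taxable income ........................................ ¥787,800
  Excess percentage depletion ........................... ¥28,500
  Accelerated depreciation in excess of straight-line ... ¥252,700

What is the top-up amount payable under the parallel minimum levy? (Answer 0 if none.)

Regular tax:
  ¥425,000 × 10% = ¥42,500
  ¥362,800 × 18% = ¥65,304
  → ¥107,804

Parallel minimum levy:
  Adjusted income: ¥787,800 + ¥28,500 + ¥252,700 = ¥1,069,000
  Less exemption ¥38,000 → base ¥1,031,000
  ¥1,031,000 × 18% = ¥185,580

Excess of parallel minimum levy over regular tax: ¥185,580 − ¥107,804 = ¥77,776.

¥77,776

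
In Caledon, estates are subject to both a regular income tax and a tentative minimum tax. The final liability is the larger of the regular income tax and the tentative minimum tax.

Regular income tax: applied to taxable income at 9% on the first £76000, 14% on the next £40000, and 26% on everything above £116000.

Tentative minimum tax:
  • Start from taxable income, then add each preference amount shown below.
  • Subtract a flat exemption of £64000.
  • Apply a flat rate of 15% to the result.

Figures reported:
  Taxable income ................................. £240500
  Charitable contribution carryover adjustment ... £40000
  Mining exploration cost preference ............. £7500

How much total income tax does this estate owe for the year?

£44810

Regular income tax:
  £76000 × 9% = £6840
  £40000 × 14% = £5600
  £124500 × 26% = £32370
  → £44810

Tentative minimum tax:
  Adjusted income: £240500 + £40000 + £7500 = £288000
  Less exemption £64000 → base £224000
  £224000 × 15% = £33600

£44810 > £33600, so the regular income tax governs.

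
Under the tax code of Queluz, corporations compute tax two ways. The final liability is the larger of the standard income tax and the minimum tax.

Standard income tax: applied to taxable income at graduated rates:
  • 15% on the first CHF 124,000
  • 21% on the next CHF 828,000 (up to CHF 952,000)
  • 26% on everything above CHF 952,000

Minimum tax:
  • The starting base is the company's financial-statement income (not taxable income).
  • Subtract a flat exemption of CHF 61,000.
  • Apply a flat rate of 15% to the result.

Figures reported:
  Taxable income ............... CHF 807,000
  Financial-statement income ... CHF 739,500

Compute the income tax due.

CHF 162,030

Standard income tax:
  CHF 124,000 × 15% = CHF 18,600
  CHF 683,000 × 21% = CHF 143,430
  → CHF 162,030

Minimum tax:
  Base (financial-statement income): CHF 739,500
  Less exemption CHF 61,000 → base CHF 678,500
  CHF 678,500 × 15% = CHF 101,775

CHF 162,030 > CHF 101,775, so the standard income tax governs.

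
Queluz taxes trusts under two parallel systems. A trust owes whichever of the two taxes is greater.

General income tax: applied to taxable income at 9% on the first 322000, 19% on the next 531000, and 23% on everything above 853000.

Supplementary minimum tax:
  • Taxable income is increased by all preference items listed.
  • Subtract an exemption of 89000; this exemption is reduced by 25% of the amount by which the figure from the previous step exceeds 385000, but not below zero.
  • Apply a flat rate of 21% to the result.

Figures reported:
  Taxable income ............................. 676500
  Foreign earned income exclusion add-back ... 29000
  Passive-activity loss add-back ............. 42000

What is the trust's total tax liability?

Supplementary minimum tax:
  Adjusted income: 676500 + 29000 + 42000 = 747500
  Exemption: 25% × (747500 − 385000) = 90625 ≥ 89000, so the exemption is fully phased out
  Base: 747500 − 0 = 747500
  747500 × 21% = 156975

General income tax:
  322000 × 9% = 28980
  354500 × 19% = 67355
  → 96335

156975 > 96335, so the supplementary minimum tax is the binding amount.

156975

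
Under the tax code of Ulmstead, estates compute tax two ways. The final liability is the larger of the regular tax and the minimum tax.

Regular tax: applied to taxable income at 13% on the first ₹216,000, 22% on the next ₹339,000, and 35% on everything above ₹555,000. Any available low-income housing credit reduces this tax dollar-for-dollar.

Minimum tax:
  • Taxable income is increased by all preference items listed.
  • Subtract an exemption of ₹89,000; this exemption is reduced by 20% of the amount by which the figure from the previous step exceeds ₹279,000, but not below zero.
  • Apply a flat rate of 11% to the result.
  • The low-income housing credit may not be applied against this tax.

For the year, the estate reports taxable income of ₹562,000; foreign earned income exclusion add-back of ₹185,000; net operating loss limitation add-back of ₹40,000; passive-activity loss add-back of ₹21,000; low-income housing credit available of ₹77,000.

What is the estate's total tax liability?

Regular tax:
  ₹216,000 × 13% = ₹28,080
  ₹339,000 × 22% = ₹74,580
  ₹7,000 × 35% = ₹2,450
  → ₹105,110
  Less low-income housing credit ₹77,000 → ₹28,110

Minimum tax:
  Adjusted income: ₹562,000 + ₹185,000 + ₹40,000 + ₹21,000 = ₹808,000
  Exemption: 20% × (₹808,000 − ₹279,000) = ₹105,800 ≥ ₹89,000, so the exemption is fully phased out
  Base: ₹808,000 − ₹0 = ₹808,000
  ₹808,000 × 11% = ₹88,880

₹88,880 > ₹28,110, so the minimum tax is the binding amount.

₹88,880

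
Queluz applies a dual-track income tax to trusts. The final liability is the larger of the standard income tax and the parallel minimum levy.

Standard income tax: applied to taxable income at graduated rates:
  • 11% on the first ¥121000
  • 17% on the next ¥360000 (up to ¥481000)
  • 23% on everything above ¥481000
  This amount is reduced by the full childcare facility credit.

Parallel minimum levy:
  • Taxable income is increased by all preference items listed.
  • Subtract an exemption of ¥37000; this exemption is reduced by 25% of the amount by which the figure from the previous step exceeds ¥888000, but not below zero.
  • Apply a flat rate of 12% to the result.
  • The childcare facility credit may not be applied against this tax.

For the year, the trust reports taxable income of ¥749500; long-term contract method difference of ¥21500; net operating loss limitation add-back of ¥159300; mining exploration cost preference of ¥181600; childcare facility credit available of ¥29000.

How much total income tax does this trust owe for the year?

Parallel minimum levy:
  Adjusted income: ¥749500 + ¥21500 + ¥159300 + ¥181600 = ¥1111900
  Exemption: 25% × (¥1111900 − ¥888000) = ¥55975 ≥ ¥37000, so the exemption is fully phased out
  Base: ¥1111900 − ¥0 = ¥1111900
  ¥1111900 × 12% = ¥133428

Standard income tax:
  ¥121000 × 11% = ¥13310
  ¥360000 × 17% = ¥61200
  ¥268500 × 23% = ¥61755
  → ¥136265
  Less childcare facility credit ¥29000 → ¥107265

¥133428 > ¥107265, so the parallel minimum levy is the binding amount.

¥133428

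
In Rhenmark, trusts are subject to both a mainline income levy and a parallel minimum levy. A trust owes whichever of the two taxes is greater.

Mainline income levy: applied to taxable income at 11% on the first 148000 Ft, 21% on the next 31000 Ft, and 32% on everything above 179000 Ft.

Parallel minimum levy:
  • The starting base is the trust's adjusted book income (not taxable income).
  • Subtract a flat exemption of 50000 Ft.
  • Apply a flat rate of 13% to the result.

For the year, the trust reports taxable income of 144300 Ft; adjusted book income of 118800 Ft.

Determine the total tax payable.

15873 Ft

Parallel minimum levy:
  Base (adjusted book income): 118800 Ft
  Less exemption 50000 Ft → base 68800 Ft
  68800 Ft × 13% = 8944 Ft

Mainline income levy:
  144300 Ft × 11% = 15873 Ft

15873 Ft > 8944 Ft, so the mainline income levy governs.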